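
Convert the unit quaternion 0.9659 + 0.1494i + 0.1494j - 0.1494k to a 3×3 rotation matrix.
[[0.9107, 0.3333, 0.244], [-0.244, 0.9107, -0.3333], [-0.3333, 0.244, 0.9107]]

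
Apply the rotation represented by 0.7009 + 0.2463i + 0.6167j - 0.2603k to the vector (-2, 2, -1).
(0.393, 2.275, 1.916)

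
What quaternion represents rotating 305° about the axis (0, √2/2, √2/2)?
-0.887 + 0.3265j + 0.3265k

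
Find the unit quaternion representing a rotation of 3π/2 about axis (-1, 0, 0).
-0.7071 - 0.7071i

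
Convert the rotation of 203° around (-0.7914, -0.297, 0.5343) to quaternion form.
-0.1994 - 0.7755i - 0.291j + 0.5236k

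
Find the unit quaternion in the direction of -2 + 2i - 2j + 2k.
-0.5 + 0.5i - 0.5j + 0.5k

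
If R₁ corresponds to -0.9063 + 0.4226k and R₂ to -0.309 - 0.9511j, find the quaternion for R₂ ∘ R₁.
0.28 - 0.4019i + 0.862j - 0.1306k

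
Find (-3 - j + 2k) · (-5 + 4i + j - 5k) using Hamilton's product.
26 - 9i + 10j + 9k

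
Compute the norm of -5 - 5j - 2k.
√54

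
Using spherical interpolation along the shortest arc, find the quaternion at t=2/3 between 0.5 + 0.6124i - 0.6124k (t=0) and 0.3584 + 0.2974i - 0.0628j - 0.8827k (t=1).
0.4151 + 0.4123i - 0.0427j - 0.8098k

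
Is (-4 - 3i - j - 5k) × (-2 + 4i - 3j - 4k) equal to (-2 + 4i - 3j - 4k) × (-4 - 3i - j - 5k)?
No: pq = -3 - 21i - 18j + 39k ≠ -3 + i + 46j + 13k = qp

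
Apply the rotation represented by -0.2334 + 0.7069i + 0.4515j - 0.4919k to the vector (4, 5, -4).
(6.102, 1.512, -4.181)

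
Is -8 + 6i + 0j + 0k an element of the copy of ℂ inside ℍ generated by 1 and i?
Yes. The quaternion -8 + 6i has j- and k-coefficients y = z = 0, so it lies in the complex subalgebra spanned by 1 and i.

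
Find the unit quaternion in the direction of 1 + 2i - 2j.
0.3333 + 0.6667i - 0.6667j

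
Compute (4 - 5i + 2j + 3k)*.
4 + 5i - 2j - 3k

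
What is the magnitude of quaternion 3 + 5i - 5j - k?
√60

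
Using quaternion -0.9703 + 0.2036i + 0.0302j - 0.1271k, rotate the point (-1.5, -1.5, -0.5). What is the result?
(-1.042, -1.909, 0.136)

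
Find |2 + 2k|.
√8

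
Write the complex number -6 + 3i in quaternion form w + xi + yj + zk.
-6 + 3i + 0j + 0k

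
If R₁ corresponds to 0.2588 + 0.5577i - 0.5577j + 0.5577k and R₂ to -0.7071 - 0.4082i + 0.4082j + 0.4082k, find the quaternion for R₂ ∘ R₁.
0.0447 - 0.0447i + 0.9553j - 0.2887k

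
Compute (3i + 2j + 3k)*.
-3i - 2j - 3k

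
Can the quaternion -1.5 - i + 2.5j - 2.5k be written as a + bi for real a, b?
No. The quaternion -1.5 - i + 2.5j - 2.5k has j-coefficient y = 2.5 and k-coefficient z = -2.5, not both zero, so it does not lie in the complex subalgebra spanned by 1 and i.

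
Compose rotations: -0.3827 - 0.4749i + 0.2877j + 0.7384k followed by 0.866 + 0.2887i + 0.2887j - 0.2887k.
-0.0642 - 0.2255i + 0.0626j + 0.9701k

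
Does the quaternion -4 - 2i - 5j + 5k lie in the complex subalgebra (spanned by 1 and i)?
No. The quaternion -4 - 2i - 5j + 5k has j-coefficient y = -5 and k-coefficient z = 5, not both zero, so it does not lie in the complex subalgebra spanned by 1 and i.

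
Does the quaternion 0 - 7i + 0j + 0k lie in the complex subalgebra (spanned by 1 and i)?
Yes. The quaternion -7i has j- and k-coefficients y = z = 0, so it lies in the complex subalgebra spanned by 1 and i.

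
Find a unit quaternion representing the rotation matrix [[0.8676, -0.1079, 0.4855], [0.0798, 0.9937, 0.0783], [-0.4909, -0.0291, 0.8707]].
0.9659 - 0.0278i + 0.2527j + 0.0486k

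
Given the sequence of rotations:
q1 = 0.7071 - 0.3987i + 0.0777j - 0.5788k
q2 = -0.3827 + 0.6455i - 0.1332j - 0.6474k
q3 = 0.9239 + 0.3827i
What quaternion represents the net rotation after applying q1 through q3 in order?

q2 · q1 = -0.3776 + 0.7364i + 0.5078j - 0.2392k
q3 · q2 · q1 = -0.6307 + 0.5359i + 0.5607j - 0.0267k
-0.6307 + 0.5359i + 0.5607j - 0.0267k


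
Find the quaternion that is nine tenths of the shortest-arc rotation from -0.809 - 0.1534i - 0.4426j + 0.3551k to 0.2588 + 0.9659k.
0.1343 - 0.0222i - 0.0639j + 0.9886k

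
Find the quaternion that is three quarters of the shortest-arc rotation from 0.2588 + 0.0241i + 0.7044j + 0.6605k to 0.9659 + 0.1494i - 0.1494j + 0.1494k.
0.9205 + 0.137i + 0.1068j + 0.35k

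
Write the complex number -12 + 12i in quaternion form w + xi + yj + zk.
-12 + 12i + 0j + 0k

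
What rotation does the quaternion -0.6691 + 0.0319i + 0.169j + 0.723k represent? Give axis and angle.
axis = (0.0429, 0.2274, 0.9729), θ = 264°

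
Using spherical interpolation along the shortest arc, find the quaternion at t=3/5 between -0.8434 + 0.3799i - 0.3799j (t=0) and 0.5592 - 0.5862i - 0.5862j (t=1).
-0.783 + 0.5815i + 0.2208j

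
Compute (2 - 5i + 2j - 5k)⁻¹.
0.0345 + 0.0862i - 0.0345j + 0.0862k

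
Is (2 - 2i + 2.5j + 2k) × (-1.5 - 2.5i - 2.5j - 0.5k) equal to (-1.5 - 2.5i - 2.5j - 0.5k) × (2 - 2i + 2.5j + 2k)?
No: pq = -0.75 + 1.75i - 14.75j + 7.25k ≠ -0.75 - 5.75i - 2.75j - 15.25k = qp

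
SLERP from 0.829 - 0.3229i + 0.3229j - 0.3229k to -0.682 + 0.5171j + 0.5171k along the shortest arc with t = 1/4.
0.8668 - 0.2603i + 0.1098j - 0.4108k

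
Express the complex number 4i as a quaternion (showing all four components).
0 + 4i + 0j + 0k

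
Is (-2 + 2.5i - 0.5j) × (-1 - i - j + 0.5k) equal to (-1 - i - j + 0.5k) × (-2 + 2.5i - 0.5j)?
No: pq = 4 - 0.75i + 1.25j - 4k ≠ 4 - 0.25i + 3.75j + 2k = qp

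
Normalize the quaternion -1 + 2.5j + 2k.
-0.2981 + 0.7454j + 0.5963k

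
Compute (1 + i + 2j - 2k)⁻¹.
0.1 - 0.1i - 0.2j + 0.2k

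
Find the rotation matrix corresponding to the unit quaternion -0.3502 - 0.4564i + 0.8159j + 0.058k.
[[-0.3381, -0.7041, -0.6244], [-0.7854, 0.5767, -0.225], [0.5185, 0.4143, -0.748]]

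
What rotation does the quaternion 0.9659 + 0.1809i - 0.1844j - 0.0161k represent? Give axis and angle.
axis = (0.6989, -0.7125, -0.0622), θ = π/6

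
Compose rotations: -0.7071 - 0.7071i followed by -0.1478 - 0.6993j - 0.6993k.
0.1045 + 0.1045i + 0.989j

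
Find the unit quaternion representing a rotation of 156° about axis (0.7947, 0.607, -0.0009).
0.2079 + 0.7773i + 0.5937j - 0.0009k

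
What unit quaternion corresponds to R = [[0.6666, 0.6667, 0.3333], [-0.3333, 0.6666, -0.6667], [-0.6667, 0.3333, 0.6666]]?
0.866 + 0.2887i + 0.2887j - 0.2887k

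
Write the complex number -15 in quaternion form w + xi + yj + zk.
-15 + 0i + 0j + 0k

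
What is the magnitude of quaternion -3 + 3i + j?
√19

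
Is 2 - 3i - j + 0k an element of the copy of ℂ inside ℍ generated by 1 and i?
No. The quaternion 2 - 3i - j has j-coefficient y = -1 and k-coefficient z = 0, not both zero, so it does not lie in the complex subalgebra spanned by 1 and i.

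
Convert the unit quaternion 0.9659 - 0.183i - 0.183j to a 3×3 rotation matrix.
[[0.933, 0.067, -0.3535], [0.067, 0.933, 0.3535], [0.3535, -0.3535, 0.866]]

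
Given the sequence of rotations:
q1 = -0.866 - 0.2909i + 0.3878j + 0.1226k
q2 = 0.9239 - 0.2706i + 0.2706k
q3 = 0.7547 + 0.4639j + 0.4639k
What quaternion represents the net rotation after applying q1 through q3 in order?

q2 · q1 = -0.912 - 0.1394i + 0.3127j - 0.226k
q3 · q2 · q1 = -0.7285 - 0.3551i - 0.2517j - 0.529k
-0.7285 - 0.3551i - 0.2517j - 0.529k


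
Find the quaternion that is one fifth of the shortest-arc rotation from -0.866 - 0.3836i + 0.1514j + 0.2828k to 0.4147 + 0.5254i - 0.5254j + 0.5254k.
-0.8441 - 0.4562i + 0.2567j + 0.1164k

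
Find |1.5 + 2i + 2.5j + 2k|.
4.062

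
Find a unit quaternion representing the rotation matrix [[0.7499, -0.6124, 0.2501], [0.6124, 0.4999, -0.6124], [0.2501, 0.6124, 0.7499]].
0.866 + 0.3536i + 0.3536k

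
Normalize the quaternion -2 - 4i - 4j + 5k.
-0.2561 - 0.5121i - 0.5121j + 0.6402k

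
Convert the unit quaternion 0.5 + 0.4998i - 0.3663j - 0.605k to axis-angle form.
axis = (0.5771, -0.423, -0.6986), θ = 2π/3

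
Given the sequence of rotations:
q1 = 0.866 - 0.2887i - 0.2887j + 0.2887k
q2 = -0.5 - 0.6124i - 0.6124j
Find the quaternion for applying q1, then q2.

q2 · q1 = -0.7866 - 0.5628i - 0.2092j - 0.1444k
-0.7866 - 0.5628i - 0.2092j - 0.1444k


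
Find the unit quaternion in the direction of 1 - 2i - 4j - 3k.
0.1826 - 0.3651i - 0.7303j - 0.5477k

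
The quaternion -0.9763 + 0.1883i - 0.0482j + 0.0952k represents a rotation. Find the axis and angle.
axis = (0.87, -0.2227, 0.4399), θ = 335°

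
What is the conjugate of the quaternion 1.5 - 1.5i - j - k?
1.5 + 1.5i + j + k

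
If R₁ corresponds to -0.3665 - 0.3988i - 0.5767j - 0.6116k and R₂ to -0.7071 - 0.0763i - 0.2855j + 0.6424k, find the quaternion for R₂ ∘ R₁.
0.457 + 0.855i + 0.2096j + 0.1272k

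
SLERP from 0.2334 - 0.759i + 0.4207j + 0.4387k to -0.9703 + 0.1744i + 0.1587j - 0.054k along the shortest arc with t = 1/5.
0.4598 - 0.7184i + 0.3316j + 0.403k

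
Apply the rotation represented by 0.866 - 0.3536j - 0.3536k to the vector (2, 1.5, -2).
(3.143, -0.6, 0.1)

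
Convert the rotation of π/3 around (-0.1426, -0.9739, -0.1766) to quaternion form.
0.866 - 0.0713i - 0.4869j - 0.0883k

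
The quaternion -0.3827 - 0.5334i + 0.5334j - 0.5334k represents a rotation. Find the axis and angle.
axis = (-√3/3, √3/3, -√3/3), θ = 5π/4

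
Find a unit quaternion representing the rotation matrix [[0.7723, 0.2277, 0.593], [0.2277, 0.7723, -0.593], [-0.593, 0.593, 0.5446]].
0.8788 + 0.3374i + 0.3374j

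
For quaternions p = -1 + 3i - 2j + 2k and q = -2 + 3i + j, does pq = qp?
No: pq = -5 - 11i + 9j + 5k ≠ -5 - 7i - 3j - 13k = qp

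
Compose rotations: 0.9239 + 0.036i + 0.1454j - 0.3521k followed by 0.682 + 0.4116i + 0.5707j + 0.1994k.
0.6025 + 0.1749i + 0.7785j - 0.0166k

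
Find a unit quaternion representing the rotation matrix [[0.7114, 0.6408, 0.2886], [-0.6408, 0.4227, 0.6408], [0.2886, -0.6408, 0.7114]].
0.8434 - 0.3799i - 0.3799k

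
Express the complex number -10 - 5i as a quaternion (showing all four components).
-10 - 5i + 0j + 0k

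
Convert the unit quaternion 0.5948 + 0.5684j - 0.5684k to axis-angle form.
axis = (0, √2/2, -√2/2), θ = 107°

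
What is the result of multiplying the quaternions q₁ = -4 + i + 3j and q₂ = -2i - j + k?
5 + 11i + 3j + k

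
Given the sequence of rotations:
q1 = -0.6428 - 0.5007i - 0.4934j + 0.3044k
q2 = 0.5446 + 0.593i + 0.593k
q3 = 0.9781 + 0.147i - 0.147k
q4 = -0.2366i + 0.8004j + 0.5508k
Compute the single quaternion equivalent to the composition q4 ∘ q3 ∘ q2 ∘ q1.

q2 · q1 = -0.2337 - 0.3613i - 0.7461j - 0.508k
q3 · q2 · q1 = -0.2501 - 0.4974i - 0.602j - 0.5722k
q4 · q3 · q2 · q1 = 0.6793 - 0.0672i - 0.6095j + 0.4028k
0.6793 - 0.0672i - 0.6095j + 0.4028k


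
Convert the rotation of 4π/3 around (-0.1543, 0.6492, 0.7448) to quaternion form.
-0.5 - 0.1336i + 0.5622j + 0.645k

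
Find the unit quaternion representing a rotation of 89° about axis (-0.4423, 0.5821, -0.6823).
0.7133 - 0.31i + 0.408j - 0.4782k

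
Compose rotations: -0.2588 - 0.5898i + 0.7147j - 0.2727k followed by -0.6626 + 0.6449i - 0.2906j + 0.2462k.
0.8267 + 0.1272i - 0.3677j + 0.4065k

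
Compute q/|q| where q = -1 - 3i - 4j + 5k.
-0.14 - 0.4201i - 0.5601j + 0.7001k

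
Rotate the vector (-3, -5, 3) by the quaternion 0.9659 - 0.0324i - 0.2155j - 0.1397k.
(-5.245, -3.658, 1.451)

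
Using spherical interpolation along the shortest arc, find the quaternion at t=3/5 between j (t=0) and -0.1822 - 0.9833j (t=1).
0.1097 + 0.994j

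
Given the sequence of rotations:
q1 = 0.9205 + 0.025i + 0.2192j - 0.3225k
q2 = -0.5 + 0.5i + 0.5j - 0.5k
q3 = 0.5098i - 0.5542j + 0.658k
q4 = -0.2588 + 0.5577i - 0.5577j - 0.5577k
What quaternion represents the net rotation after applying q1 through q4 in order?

q2 · q1 = -0.7436 + 0.3961i + 0.4994j - 0.2019k
q3 · q2 · q1 = 0.2077 - 0.5958i + 0.7757j - 0.0152k
q4 · q3 · q2 · q1 = 0.7027 + 0.7111i + 0.0242j - 0.0116k
0.7027 + 0.7111i + 0.0242j - 0.0116k


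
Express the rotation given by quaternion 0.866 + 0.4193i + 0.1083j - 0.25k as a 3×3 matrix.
[[0.8515, 0.5238, -0.0221], [-0.3422, 0.5234, -0.7804], [-0.3972, 0.6721, 0.6249]]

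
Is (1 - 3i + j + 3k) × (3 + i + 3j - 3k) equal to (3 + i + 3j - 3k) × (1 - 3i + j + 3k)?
No: pq = 12 - 20i - 4k ≠ 12 + 4i + 12j + 16k = qp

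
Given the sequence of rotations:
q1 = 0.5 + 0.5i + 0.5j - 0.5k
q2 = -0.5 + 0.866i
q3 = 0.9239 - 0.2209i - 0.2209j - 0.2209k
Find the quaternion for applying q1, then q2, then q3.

q2 · q1 = -0.683 + 0.183i + 0.183j + 0.683k
q3 · q2 · q1 = -0.3993 + 0.2095i + 0.4304j + 0.7819k
-0.3993 + 0.2095i + 0.4304j + 0.7819k


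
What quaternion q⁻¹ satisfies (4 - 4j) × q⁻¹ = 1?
0.125 + 0.125j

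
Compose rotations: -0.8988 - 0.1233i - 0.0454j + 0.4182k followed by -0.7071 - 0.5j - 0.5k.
0.8219 - 0.1446i + 0.5432j + 0.092k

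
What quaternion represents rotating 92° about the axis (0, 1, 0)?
0.6947 + 0.7193j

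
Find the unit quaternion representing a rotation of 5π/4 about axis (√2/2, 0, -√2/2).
-0.3827 + 0.6533i - 0.6533k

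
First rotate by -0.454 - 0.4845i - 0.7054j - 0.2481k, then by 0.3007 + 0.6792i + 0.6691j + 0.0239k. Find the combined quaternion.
0.6705 - 0.6032i - 0.359j - 0.2404k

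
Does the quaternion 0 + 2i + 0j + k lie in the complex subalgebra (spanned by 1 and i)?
No. The quaternion 2i + k has j-coefficient y = 0 and k-coefficient z = 1, not both zero, so it does not lie in the complex subalgebra spanned by 1 and i.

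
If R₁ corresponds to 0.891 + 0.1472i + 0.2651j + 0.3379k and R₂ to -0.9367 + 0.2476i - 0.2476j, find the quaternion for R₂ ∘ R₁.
-0.8054 - 0.0009i - 0.5526j - 0.2144k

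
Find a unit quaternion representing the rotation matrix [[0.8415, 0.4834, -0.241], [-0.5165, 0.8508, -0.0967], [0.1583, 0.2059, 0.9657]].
0.9563 + 0.0791i - 0.1044j - 0.2614k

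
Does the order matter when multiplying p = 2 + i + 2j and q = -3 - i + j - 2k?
Yes: pq = -7 - 9i - 2j - k ≠ -7 - i - 6j - 7k = qp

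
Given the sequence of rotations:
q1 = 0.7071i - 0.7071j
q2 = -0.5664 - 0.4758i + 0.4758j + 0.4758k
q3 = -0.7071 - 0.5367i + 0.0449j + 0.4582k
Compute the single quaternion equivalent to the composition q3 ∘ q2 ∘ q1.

q2 · q1 = 0.6729 - 0.0641i + 0.7369j
q3 · q2 · q1 = -0.5433 - 0.6535i - 0.5202j - 0.0843k
-0.5433 - 0.6535i - 0.5202j - 0.0843k


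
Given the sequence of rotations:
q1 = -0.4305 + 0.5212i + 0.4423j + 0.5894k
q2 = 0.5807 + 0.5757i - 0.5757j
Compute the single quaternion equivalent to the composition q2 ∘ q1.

q2 · q1 = -0.2954 - 0.2845i + 0.1654j + 0.897k
-0.2954 - 0.2845i + 0.1654j + 0.897k


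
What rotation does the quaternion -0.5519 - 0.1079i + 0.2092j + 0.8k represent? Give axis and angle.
axis = (-0.1294, 0.2509, 0.9593), θ = 247°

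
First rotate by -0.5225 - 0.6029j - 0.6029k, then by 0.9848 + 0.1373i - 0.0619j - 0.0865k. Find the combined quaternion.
-0.604 - 0.0866i - 0.4786j - 0.6313k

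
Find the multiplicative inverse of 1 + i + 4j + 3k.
0.037 - 0.037i - 0.1481j - 0.1111k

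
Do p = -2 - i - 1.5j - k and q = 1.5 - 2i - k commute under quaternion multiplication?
No: pq = -6 + 4i - 1.25j - 2.5k ≠ -6 + i - 3.25j + 3.5k = qp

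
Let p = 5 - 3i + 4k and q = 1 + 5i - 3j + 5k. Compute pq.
34i + 20j + 38k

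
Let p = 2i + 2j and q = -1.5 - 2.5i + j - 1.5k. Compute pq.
3 - 6i + 7k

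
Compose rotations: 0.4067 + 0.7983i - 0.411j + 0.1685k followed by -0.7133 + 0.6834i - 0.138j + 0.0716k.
-0.9044 - 0.2853i + 0.179j - 0.2618k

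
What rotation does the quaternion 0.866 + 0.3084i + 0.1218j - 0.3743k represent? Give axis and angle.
axis = (0.6167, 0.2436, -0.7485), θ = π/3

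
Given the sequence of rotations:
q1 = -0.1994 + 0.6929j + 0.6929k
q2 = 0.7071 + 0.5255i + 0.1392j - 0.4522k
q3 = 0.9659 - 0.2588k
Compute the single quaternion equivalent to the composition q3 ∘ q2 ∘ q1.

q2 · q1 = 0.0759 + 0.305i + 0.0981j + 0.9442k
q3 · q2 · q1 = 0.3177 + 0.32i + 0.0158j + 0.8924k
0.3177 + 0.32i + 0.0158j + 0.8924k


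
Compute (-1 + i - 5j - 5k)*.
-1 - i + 5j + 5k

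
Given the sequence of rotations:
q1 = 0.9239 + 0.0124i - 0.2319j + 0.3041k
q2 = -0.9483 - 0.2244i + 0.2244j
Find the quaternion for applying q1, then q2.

q2 · q1 = -0.8213 - 0.1508i + 0.4955j - 0.2391k
-0.8213 - 0.1508i + 0.4955j - 0.2391k


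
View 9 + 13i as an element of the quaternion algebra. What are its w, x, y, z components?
9 + 13i + 0j + 0k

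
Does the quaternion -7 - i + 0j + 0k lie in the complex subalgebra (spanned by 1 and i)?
Yes. The quaternion -7 - i has j- and k-coefficients y = z = 0, so it lies in the complex subalgebra spanned by 1 and i.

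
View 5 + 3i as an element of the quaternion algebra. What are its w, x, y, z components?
5 + 3i + 0j + 0k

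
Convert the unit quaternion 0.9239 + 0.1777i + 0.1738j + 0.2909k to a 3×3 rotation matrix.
[[0.7703, -0.4758, 0.4245], [0.5993, 0.7676, -0.2272], [-0.2178, 0.4295, 0.8764]]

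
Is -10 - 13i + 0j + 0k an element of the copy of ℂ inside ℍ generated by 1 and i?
Yes. The quaternion -10 - 13i has j- and k-coefficients y = z = 0, so it lies in the complex subalgebra spanned by 1 and i.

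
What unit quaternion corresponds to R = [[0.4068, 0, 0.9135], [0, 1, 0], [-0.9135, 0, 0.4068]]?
0.8387 + 0.5446j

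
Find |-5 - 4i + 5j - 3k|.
√75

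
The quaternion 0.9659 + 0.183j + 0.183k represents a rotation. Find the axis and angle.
axis = (0, √2/2, √2/2), θ = π/6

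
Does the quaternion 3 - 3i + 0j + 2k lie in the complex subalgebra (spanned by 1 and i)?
No. The quaternion 3 - 3i + 2k has j-coefficient y = 0 and k-coefficient z = 2, not both zero, so it does not lie in the complex subalgebra spanned by 1 and i.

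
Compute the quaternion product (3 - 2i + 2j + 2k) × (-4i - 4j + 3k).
-6 + 2i - 14j + 25k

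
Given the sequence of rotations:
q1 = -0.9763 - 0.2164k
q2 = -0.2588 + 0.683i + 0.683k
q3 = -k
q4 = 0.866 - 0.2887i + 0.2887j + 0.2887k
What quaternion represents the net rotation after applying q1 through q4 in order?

q2 · q1 = 0.4005 - 0.6668i + 0.1478j - 0.6108k
q3 · q2 · q1 = -0.6108 + 0.1478i + 0.6668j - 0.4005k
q4 · q3 · q2 · q1 = -0.5632 - 0.0038i + 0.3282j - 0.7583k
-0.5632 - 0.0038i + 0.3282j - 0.7583k


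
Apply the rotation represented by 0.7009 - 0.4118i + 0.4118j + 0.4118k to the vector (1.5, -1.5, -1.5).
(1.5, -1.5, -1.5)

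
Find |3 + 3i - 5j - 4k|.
√59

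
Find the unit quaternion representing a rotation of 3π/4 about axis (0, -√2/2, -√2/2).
0.3827 - 0.6533j - 0.6533k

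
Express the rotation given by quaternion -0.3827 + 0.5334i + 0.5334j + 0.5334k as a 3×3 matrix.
[[-0.1381, 0.9773, 0.1608], [0.1608, -0.1381, 0.9773], [0.9773, 0.1608, -0.1381]]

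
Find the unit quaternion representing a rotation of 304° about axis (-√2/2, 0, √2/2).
-0.8829 - 0.332i + 0.332k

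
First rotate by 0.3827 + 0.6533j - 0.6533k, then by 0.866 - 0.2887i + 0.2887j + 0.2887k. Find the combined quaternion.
0.3314 - 0.4877i + 0.4876j - 0.6439k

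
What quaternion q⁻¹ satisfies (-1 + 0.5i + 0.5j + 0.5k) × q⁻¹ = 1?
-0.5714 - 0.2857i - 0.2857j - 0.2857k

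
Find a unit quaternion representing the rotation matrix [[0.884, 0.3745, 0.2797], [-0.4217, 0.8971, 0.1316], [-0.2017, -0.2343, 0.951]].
0.9659 - 0.0947i + 0.1246j - 0.2061k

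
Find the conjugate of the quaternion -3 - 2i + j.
-3 + 2i - j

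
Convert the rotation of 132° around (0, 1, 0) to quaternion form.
0.4067 + 0.9135j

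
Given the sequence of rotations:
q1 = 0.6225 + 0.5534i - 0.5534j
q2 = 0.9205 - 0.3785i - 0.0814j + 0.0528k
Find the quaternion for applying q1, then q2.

q2 · q1 = 0.7374 + 0.303i - 0.5309j + 0.2874k
0.7374 + 0.303i - 0.5309j + 0.2874k


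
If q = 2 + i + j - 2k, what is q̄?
2 - i - j + 2k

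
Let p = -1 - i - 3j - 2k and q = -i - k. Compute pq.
-3 + 4i + j - 2k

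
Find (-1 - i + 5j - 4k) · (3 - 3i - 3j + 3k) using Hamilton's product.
21 + 3i + 33j + 3k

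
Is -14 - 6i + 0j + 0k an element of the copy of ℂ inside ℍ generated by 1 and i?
Yes. The quaternion -14 - 6i has j- and k-coefficients y = z = 0, so it lies in the complex subalgebra spanned by 1 and i.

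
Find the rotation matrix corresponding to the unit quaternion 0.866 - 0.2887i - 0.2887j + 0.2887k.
[[0.6666, -0.3333, -0.6667], [0.6667, 0.6666, 0.3333], [0.3333, -0.6667, 0.6666]]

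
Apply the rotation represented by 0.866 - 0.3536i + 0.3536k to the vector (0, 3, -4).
(-0.837, -0.95, -4.837)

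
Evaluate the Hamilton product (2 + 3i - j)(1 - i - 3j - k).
2 + 2i - 4j - 12k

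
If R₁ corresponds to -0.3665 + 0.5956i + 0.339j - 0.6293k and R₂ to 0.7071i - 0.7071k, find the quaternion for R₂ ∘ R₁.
-0.8661 - 0.0194i + 0.0238j + 0.4989k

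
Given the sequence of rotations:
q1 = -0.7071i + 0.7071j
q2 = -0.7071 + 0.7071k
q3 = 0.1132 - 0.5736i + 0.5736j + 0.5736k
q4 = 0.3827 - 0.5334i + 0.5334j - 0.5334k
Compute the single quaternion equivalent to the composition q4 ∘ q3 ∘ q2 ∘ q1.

q2 · q1 = -j
q3 · q2 · q1 = 0.5736 + 0.5736i - 0.1132j + 0.5736k
q4 · q3 · q2 · q1 = 0.8918 + 0.1591i + 0.2626j - 0.332k
0.8918 + 0.1591i + 0.2626j - 0.332k


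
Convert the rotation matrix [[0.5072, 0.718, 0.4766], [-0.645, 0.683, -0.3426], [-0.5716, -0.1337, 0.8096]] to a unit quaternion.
0.866 + 0.0603i + 0.3026j - 0.3935k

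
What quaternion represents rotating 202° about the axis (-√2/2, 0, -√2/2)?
-0.1908 - 0.6941i - 0.6941k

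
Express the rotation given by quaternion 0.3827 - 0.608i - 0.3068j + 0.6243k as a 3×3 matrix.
[[0.0322, -0.1048, -0.994], [0.8509, -0.5188, 0.0823], [-0.5243, -0.8484, 0.0724]]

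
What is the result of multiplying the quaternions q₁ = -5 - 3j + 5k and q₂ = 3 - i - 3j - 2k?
-14 + 26i + j + 22k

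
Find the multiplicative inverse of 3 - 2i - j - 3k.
0.1304 + 0.087i + 0.0435j + 0.1304k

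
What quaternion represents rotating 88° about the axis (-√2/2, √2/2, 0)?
0.7193 - 0.4912i + 0.4912j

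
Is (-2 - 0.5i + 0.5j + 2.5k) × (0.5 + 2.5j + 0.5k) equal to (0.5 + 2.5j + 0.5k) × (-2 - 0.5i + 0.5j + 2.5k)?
No: pq = -3.5 - 6.25i - 4.5j - k ≠ -3.5 + 5.75i - 5j + 1.5k = qp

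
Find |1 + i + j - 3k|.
√12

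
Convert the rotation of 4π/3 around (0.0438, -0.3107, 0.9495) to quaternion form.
-0.5 + 0.0379i - 0.2691j + 0.8223k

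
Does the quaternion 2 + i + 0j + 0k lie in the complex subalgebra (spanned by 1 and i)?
Yes. The quaternion 2 + i has j- and k-coefficients y = z = 0, so it lies in the complex subalgebra spanned by 1 and i.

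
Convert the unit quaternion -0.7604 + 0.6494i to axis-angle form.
axis = (1, 0, 0), θ = 279°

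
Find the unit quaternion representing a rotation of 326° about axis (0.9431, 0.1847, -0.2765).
-0.9563 + 0.2757i + 0.054j - 0.0808k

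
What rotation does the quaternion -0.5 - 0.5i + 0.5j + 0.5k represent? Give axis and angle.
axis = (-√3/3, √3/3, √3/3), θ = 4π/3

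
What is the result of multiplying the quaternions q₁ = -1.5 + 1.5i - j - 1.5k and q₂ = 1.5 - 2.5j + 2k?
-1.75 - 3.5i - 0.75j - 9k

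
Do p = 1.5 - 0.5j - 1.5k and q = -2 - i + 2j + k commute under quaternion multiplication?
No: pq = -0.5 + i + 5.5j + 4k ≠ -0.5 - 4i + 2.5j + 5k = qp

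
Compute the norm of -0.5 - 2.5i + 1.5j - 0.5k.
3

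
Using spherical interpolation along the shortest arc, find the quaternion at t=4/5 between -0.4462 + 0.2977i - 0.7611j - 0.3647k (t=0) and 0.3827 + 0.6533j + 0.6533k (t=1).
-0.4017 + 0.0614i - 0.6857j - 0.6039k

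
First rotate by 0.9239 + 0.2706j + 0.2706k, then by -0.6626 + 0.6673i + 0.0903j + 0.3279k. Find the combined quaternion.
-0.7253 + 0.5522i - 0.2764j + 0.3042k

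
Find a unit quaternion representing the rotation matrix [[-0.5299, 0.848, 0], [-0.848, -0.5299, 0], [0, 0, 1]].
-0.4848 + 0.8746k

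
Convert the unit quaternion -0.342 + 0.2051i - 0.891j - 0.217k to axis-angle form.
axis = (0.2183, -0.9482, -0.2309), θ = 220°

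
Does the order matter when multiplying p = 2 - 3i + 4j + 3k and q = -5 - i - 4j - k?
Yes: pq = 6 + 21i - 34j - k ≠ 6 + 5i - 22j - 33k = qp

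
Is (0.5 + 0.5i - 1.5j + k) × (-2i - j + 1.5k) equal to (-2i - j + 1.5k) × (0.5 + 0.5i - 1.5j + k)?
No: pq = -2 - 2.25i - 3.25j - 2.75k ≠ -2 + 0.25i + 2.25j + 4.25k = qp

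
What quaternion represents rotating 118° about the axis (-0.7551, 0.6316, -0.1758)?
0.515 - 0.6472i + 0.5414j - 0.1507k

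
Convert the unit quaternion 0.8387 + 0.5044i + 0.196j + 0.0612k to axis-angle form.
axis = (0.9262, 0.3599, 0.1124), θ = 66°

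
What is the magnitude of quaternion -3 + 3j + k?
√19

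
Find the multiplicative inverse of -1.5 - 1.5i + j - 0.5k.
-0.2609 + 0.2609i - 0.1739j + 0.087k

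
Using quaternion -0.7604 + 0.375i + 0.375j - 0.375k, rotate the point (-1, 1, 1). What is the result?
(-1.578, -0.125, -0.703)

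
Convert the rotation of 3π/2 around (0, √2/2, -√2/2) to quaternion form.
-0.7071 + 0.5j - 0.5k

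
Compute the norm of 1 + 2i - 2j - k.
√10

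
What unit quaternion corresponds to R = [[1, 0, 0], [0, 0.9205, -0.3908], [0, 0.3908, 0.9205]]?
0.9799 + 0.1994i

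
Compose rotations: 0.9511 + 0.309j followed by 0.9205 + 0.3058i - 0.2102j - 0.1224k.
0.9404 + 0.3287i + 0.0845j - 0.0219k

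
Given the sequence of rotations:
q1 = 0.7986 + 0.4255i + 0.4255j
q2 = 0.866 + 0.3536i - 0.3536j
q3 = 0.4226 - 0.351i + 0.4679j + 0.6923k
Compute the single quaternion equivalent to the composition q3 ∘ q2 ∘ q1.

q2 · q1 = 0.6916 + 0.6509i + 0.0861j + 0.3009k
q3 · q2 · q1 = 0.2721 + 0.1135i + 0.9162j + 0.2712k
0.2721 + 0.1135i + 0.9162j + 0.2712k


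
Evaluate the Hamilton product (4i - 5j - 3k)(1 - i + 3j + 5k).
34 - 12i - 22j + 4k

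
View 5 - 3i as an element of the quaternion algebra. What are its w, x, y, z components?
5 - 3i + 0j + 0k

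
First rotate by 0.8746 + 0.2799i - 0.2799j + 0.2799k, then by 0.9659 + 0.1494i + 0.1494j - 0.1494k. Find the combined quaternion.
0.8866 + 0.401i - 0.2233j + 0.0561k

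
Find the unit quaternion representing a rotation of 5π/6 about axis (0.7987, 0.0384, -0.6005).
0.2588 + 0.7715i + 0.0371j - 0.58k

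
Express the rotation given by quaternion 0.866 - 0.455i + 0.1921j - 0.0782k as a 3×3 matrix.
[[0.914, -0.0394, 0.4039], [-0.3103, 0.5737, 0.758], [-0.2616, -0.8181, 0.5121]]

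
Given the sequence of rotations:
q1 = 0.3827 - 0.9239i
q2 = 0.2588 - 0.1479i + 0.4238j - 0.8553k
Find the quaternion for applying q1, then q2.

q2 · q1 = -0.0376 - 0.2957i + 0.9524j + 0.0642k
-0.0376 - 0.2957i + 0.9524j + 0.0642k


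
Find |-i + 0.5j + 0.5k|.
1.225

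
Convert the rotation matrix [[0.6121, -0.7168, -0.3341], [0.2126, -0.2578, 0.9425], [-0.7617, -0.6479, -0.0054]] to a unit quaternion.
0.5807 - 0.6847i + 0.1841j + 0.4001k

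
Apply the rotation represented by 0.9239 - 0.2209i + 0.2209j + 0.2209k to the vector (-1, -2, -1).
(-0.104, -2.426, 0.322)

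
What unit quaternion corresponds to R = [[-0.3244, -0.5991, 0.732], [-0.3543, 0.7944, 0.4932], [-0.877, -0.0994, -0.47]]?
0.5 - 0.2963i + 0.8045j + 0.1224k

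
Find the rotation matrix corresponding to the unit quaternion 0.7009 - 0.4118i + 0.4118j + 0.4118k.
[[0.3217, -0.9164, 0.2381], [0.2381, 0.3217, 0.9164], [-0.9164, -0.2381, 0.3217]]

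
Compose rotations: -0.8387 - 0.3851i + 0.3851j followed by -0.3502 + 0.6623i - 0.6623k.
0.5488 - 0.1656i + 0.1202j + 0.8105k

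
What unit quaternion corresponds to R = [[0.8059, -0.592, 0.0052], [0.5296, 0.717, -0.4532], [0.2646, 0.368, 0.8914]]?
0.9239 + 0.2222i - 0.0702j + 0.3035k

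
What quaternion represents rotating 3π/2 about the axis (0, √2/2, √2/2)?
-0.7071 + 0.5j + 0.5k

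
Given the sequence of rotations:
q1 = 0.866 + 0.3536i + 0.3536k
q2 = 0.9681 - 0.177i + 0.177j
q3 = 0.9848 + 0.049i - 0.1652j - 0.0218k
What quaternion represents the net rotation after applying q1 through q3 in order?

q2 · q1 = 0.901 + 0.2516i + 0.2159j + 0.2797k
q3 · q2 · q1 = 0.9167 + 0.2504i + 0.0446j + 0.308k
0.9167 + 0.2504i + 0.0446j + 0.308k


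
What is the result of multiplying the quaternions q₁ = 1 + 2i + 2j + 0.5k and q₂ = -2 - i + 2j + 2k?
-5 - 2i - 6.5j + 7k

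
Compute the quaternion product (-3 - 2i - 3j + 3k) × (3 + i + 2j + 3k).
-10 - 24i - 6j - k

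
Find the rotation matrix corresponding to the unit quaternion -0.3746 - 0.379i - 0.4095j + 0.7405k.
[[-0.4321, 0.8652, -0.2545], [-0.2444, -0.384, -0.8904], [-0.8681, -0.3225, 0.3773]]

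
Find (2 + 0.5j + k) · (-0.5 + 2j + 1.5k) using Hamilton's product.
-3.5 - 1.25i + 3.75j + 2.5k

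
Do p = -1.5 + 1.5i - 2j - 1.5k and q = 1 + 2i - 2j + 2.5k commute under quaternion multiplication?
No: pq = -4.75 - 9.5i - 5.75j - 4.25k ≠ -4.75 + 6.5i + 7.75j - 6.25k = qp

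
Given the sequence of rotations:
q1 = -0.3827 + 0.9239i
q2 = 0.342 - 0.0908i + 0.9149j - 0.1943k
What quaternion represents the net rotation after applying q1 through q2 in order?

q2 · q1 = -0.047 + 0.3507i - 0.5296j - 0.7709k
-0.047 + 0.3507i - 0.5296j - 0.7709k


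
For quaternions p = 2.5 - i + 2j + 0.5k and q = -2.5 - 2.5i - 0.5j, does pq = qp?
No: pq = -7.75 - 3.5i - 7.5j + 4.25k ≠ -7.75 - 4i - 5j - 6.75k = qp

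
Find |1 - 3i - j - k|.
√12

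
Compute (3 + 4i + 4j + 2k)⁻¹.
0.0667 - 0.0889i - 0.0889j - 0.0444k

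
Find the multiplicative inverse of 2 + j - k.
0.3333 - 0.1667j + 0.1667k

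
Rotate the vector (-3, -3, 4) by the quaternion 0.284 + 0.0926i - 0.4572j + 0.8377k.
(3.728, -3.186, 3.155)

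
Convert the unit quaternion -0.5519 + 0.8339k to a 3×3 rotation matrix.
[[-0.3908, 0.9205, 0], [-0.9205, -0.3908, 0], [0, 0, 1]]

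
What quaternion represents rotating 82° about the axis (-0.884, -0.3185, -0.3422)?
0.7547 - 0.58i - 0.209j - 0.2245k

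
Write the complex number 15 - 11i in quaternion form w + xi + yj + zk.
15 - 11i + 0j + 0k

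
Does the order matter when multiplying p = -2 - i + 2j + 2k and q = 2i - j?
Yes: pq = 4 - 2i + 6j - 3k ≠ 4 - 6i - 2j + 3k = qp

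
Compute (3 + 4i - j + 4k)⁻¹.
0.0714 - 0.0952i + 0.0238j - 0.0952k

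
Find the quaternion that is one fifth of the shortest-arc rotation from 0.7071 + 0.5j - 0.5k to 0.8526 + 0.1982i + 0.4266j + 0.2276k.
0.7771 + 0.0439i + 0.5105j - 0.3655k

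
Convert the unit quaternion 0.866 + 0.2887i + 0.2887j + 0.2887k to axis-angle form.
axis = (√3/3, √3/3, √3/3), θ = π/3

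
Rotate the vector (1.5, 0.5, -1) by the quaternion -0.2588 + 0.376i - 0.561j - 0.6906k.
(-1.036, -1.184, -1.012)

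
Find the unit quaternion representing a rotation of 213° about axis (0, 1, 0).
-0.284 + 0.9588j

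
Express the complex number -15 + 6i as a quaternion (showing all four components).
-15 + 6i + 0j + 0k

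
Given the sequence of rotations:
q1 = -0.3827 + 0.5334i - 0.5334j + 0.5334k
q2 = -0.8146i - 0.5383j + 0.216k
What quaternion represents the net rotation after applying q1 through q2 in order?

q2 · q1 = 0.0322 + 0.1398i + 0.7557j + 0.639k
0.0322 + 0.1398i + 0.7557j + 0.639k


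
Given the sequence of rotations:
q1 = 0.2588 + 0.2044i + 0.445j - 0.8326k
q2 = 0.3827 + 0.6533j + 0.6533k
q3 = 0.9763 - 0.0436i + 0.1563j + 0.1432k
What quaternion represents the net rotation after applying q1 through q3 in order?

q2 · q1 = 0.3523 - 0.7564i + 0.4729j - 0.2831k
q3 · q2 · q1 = 0.2776 - 0.8658i + 0.3961j - 0.1283k
0.2776 - 0.8658i + 0.3961j - 0.1283k


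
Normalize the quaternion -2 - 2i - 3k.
-0.4851 - 0.4851i - 0.7276k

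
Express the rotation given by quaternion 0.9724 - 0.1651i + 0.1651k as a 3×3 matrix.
[[0.9455, -0.3211, -0.0545], [0.3211, 0.891, 0.3211], [-0.0545, -0.3211, 0.9455]]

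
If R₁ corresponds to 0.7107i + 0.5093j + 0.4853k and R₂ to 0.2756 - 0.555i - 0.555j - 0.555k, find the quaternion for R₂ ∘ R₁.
0.9464 + 0.2092i + 0.0153j + 0.2455k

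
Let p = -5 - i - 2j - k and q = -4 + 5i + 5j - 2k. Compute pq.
33 - 12i - 24j + 19k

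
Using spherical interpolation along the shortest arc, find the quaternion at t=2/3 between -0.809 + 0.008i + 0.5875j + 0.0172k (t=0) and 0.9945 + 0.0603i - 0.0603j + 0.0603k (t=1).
-0.9675 - 0.0387i + 0.2473j - 0.0355k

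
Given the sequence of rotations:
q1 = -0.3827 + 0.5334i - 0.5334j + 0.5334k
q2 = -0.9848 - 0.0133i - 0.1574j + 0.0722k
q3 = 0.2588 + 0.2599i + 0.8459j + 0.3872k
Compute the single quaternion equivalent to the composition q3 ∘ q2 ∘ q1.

q2 · q1 = 0.2615 - 0.5656i + 0.6311j - 0.4619k
q3 · q2 · q1 = -0.1403 - 0.7135i + 0.2856j + 0.6242k
-0.1403 - 0.7135i + 0.2856j + 0.6242k


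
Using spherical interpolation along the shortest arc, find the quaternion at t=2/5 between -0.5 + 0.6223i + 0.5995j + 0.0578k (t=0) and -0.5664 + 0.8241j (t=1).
-0.5576 + 0.3927i + 0.7305j + 0.0365k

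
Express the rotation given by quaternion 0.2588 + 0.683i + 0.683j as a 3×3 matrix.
[[0.067, 0.933, 0.3535], [0.933, 0.067, -0.3535], [-0.3535, 0.3535, -0.866]]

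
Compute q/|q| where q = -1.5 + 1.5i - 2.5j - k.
-0.4376 + 0.4376i - 0.7293j - 0.2917k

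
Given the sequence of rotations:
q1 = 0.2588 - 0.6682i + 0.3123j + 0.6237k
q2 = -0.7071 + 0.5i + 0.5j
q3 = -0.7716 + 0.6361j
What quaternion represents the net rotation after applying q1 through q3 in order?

q2 · q1 = -0.005 + 0.9137i - 0.4033j + 0.0492k
q3 · q2 · q1 = 0.2604 - 0.6737i + 0.308j - 0.6192k
0.2604 - 0.6737i + 0.308j - 0.6192k


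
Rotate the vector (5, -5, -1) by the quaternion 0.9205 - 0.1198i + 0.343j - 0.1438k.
(2.038, -6.506, -2.125)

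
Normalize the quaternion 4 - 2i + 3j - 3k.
0.6489 - 0.3244i + 0.4867j - 0.4867k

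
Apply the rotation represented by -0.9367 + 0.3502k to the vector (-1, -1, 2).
(-1.411, -0.099, 2)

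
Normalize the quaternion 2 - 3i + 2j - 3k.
0.3922 - 0.5883i + 0.3922j - 0.5883k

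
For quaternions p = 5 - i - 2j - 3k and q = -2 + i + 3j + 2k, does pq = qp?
No: pq = 3 + 12i + 18j + 15k ≠ 3 + 2i + 20j + 17k = qp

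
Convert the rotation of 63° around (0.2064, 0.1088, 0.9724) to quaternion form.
0.8526 + 0.1078i + 0.0568j + 0.5081k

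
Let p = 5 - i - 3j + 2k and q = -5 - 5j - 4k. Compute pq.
-32 + 27i - 14j - 25k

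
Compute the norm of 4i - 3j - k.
√26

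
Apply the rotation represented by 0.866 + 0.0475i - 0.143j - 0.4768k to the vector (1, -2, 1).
(-1.413, -1.867, 0.72)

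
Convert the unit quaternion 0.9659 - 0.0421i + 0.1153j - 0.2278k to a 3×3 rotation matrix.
[[0.8696, 0.4304, 0.2419], [-0.4498, 0.8927, 0.0288], [-0.2036, -0.1339, 0.9699]]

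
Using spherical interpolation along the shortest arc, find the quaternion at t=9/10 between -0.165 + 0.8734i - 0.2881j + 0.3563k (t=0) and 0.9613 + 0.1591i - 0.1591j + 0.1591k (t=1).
0.9143 + 0.2853i - 0.1982j + 0.2084k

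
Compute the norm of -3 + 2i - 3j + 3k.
√31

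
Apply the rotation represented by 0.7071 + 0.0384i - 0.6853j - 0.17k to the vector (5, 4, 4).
(-3.163, 3.007, 6.161)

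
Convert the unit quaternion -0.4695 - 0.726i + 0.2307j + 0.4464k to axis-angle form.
axis = (-0.8223, 0.2613, 0.5056), θ = 236°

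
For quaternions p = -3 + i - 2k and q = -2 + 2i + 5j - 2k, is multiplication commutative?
No: pq = 2i - 17j + 15k ≠ -18i - 13j + 5k = qp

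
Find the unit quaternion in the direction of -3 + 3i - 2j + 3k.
-0.5388 + 0.5388i - 0.3592j + 0.5388k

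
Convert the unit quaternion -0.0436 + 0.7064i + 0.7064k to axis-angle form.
axis = (√2/2, 0, √2/2), θ = 185°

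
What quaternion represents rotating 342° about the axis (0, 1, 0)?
-0.9877 + 0.1564j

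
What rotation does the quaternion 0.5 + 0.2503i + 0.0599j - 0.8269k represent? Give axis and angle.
axis = (0.289, 0.0692, -0.9548), θ = 2π/3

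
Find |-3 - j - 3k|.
√19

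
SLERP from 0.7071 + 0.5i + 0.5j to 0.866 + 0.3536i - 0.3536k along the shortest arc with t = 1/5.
0.7671 + 0.4868i + 0.4109j - 0.0759k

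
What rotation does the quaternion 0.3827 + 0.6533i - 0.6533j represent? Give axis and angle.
axis = (√2/2, -√2/2, 0), θ = 3π/4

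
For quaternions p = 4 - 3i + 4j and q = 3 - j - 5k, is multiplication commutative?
No: pq = 16 - 29i - 7j - 17k ≠ 16 + 11i + 23j - 23k = qp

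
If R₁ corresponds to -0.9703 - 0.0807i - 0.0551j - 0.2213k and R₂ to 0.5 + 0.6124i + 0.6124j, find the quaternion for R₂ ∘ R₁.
-0.402 - 0.7701i - 0.4862j - 0.095k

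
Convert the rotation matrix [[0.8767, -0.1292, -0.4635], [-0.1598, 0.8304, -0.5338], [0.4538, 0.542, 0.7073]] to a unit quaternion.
0.9239 + 0.2911i - 0.2482j - 0.0083k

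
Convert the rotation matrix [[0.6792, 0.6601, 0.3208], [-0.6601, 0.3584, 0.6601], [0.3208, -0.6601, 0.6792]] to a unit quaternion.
0.8241 - 0.4005i - 0.4005k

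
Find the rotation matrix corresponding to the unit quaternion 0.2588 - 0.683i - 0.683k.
[[0.067, 0.3535, 0.933], [-0.3535, -0.866, 0.3535], [0.933, -0.3535, 0.067]]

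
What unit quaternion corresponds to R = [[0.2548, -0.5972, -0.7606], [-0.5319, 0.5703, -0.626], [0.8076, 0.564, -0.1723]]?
0.6428 + 0.4628i - 0.6099j + 0.0254k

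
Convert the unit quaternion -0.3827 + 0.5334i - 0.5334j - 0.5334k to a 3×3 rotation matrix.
[[-0.1381, -0.9773, -0.1608], [-0.1608, -0.1381, 0.9773], [-0.9773, 0.1608, -0.1381]]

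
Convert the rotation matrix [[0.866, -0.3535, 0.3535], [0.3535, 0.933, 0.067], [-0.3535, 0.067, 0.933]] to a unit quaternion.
0.9659 + 0.183j + 0.183k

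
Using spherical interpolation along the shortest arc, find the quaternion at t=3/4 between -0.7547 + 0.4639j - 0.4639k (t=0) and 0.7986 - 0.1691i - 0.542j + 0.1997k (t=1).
-0.7956 + 0.1278i + 0.5277j - 0.2689k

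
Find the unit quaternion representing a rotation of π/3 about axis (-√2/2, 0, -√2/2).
0.866 - 0.3536i - 0.3536k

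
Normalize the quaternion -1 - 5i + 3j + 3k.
-0.1508 - 0.7538i + 0.4523j + 0.4523k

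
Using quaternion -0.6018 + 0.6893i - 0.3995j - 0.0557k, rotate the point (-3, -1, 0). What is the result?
(-1.406, 1.408, 2.458)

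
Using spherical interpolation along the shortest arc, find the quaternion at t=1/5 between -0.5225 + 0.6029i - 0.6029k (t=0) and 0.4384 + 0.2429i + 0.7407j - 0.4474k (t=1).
-0.3536 + 0.6162i + 0.2058j - 0.673k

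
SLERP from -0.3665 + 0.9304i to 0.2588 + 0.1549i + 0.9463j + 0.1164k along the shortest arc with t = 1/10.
-0.3203 + 0.9362i + 0.1436j + 0.0177k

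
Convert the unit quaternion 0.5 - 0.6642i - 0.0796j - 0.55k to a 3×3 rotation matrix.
[[0.3823, 0.6557, 0.651], [-0.4443, -0.4873, 0.7518], [0.8102, -0.5766, 0.105]]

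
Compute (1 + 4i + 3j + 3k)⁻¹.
0.0286 - 0.1143i - 0.0857j - 0.0857k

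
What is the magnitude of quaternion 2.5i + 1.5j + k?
3.082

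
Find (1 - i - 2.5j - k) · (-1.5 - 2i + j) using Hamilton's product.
-1 + 0.5i + 6.75j - 4.5k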